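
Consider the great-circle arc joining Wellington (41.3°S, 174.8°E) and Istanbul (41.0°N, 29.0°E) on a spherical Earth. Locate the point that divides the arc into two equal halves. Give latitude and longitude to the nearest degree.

From cos δ = sin φ₁ sin φ₂ + cos φ₁ cos φ₂ cos Δλ, the central angle is δ ≈ 2.695 rad (154.4°).
Interpolate at f = 1/2 with slerp weights a = sin((1−f)δ)/sin δ ≈ 2.258, b = sin(fδ)/sin δ ≈ 2.258.
p = a·p₁ + b·p₂ ≈ (-0.199, 0.980, -0.009); φ = arcsin(p_z) ≈ -0.51°, λ = atan2(p_y, p_x) ≈ 101.47°.

≈ (1°S, 101°E)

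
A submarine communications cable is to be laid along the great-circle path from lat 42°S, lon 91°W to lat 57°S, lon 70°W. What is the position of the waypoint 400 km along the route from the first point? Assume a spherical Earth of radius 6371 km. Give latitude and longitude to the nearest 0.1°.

Convert each endpoint to a unit vector on the sphere (x = cos φ cos λ, y = cos φ sin λ, z = sin φ).
The central angle between the endpoints is δ = arccos(p₁·p₂) ≈ 0.351 rad (20.1°). The total great-circle distance is δ·R ≈ 0.351 × 6371 ≈ 2236 km, so the target fraction is f = 400/2236 ≈ 0.179.
Interpolate at f ≈ 0.179 with slerp weights a = sin((1−f)δ)/sin δ ≈ 0.827, b = sin(fδ)/sin δ ≈ 0.182.
p = a·p₁ + b·p₂ ≈ (0.023, -0.708, -0.706); φ = arcsin(p_z) ≈ -44.93°, λ = atan2(p_y, p_x) ≈ -88.12°.

≈ lat 44.9°S, lon 88.1°W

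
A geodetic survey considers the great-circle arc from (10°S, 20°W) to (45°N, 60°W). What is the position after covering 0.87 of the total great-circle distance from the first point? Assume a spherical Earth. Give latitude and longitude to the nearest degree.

≈ (39°N, 52°W)

The haversine formula gives a central angle δ ≈ 1.148 rad (65.8°) between the endpoints.
Interpolate at f = 0.87 with slerp weights a = sin((1−f)δ)/sin δ ≈ 0.163, b = sin(fδ)/sin δ ≈ 0.922.
p = a·p₁ + b·p₂ ≈ (0.477, -0.619, 0.624); φ = arcsin(p_z) ≈ 38.58°, λ = atan2(p_y, p_x) ≈ -52.41°.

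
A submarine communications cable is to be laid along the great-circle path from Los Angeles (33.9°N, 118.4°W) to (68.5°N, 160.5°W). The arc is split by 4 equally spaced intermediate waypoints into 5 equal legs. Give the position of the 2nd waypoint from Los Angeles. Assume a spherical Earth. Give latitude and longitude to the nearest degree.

≈ (49°N, 128°W)

Convert each endpoint to a unit vector on the sphere (x = cos φ cos λ, y = cos φ sin λ, z = sin φ).
The central angle between the endpoints is δ = arccos(p₁·p₂) ≈ 0.731 rad (41.9°).
Interpolate at f = 2/5 with slerp weights a = sin((1−f)δ)/sin δ ≈ 0.636, b = sin(fδ)/sin δ ≈ 0.432.
p = a·p₁ + b·p₂ ≈ (-0.400, -0.517, 0.756); φ = arcsin(p_z) ≈ 49.15°, λ = atan2(p_y, p_x) ≈ -127.73°.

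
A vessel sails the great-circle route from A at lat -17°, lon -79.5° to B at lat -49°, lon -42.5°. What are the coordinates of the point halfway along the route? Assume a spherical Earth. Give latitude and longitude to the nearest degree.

The haversine formula gives a central angle δ ≈ 0.765 rad (43.8°) between the endpoints.
Interpolate at f = 1/2 with slerp weights a = sin((1−f)δ)/sin δ ≈ 0.539, b = sin(fδ)/sin δ ≈ 0.539.
p = a·p₁ + b·p₂ ≈ (0.355, -0.746, -0.564); φ = arcsin(p_z) ≈ -34.35°, λ = atan2(p_y, p_x) ≈ -64.57°.

≈ lat -34°, lon -65°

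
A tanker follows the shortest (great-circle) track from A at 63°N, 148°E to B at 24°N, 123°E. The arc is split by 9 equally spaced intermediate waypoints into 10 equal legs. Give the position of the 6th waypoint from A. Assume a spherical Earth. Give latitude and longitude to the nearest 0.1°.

Write both endpoints as unit vectors p₁, p₂ with components (cos φ cos λ, cos φ sin λ, sin φ).
The central angle between the endpoints is δ = arccos(p₁·p₂) ≈ 0.740 rad (42.4°).
Interpolate at f = 6/10 with slerp weights a = sin((1−f)δ)/sin δ ≈ 0.433, b = sin(fδ)/sin δ ≈ 0.637.
p = a·p₁ + b·p₂ ≈ (-0.484, 0.592, 0.645); φ = arcsin(p_z) ≈ 40.14°, λ = atan2(p_y, p_x) ≈ 129.23°.

≈ 40.1°N, 129.2°E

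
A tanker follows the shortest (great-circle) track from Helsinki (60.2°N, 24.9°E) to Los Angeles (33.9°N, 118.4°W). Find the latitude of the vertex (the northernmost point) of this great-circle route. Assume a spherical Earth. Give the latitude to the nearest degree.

The great circle lies in the plane with unit normal n̂ = (p₁ × p₂)/|p₁ × p₂|.
Here n̂_z ≈ -0.249; the vertex latitude is φ_max = arccos|n̂_z| ≈ 75.6°.

≈ 76°N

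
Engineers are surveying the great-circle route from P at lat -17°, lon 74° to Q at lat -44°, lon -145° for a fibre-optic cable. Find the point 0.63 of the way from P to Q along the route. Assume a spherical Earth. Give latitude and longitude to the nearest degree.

Convert each endpoint to a unit vector on the sphere (x = cos φ cos λ, y = cos φ sin λ, z = sin φ).
The central angle between the endpoints is δ = arccos(p₁·p₂) ≈ 1.909 rad (109.4°).
Interpolate at f = 0.63 with slerp weights a = sin((1−f)δ)/sin δ ≈ 0.688, b = sin(fδ)/sin δ ≈ 0.989.
p = a·p₁ + b·p₂ ≈ (-0.401, 0.224, -0.888); φ = arcsin(p_z) ≈ -62.63°, λ = atan2(p_y, p_x) ≈ 150.80°.

≈ lat -63°, lon 151°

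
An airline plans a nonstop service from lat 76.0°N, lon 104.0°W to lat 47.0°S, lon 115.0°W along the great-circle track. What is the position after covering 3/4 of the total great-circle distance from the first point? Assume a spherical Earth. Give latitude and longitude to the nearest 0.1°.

≈ lat 16.2°S, lon 113.3°W

From cos δ = sin φ₁ sin φ₂ + cos φ₁ cos φ₂ cos Δλ, the central angle is δ ≈ 2.150 rad (123.2°).
Interpolate at f = 3/4 with slerp weights a = sin((1−f)δ)/sin δ ≈ 0.612, b = sin(fδ)/sin δ ≈ 1.194.
p = a·p₁ + b·p₂ ≈ (-0.380, -0.882, -0.279); φ = arcsin(p_z) ≈ -16.23°, λ = atan2(p_y, p_x) ≈ -113.31°.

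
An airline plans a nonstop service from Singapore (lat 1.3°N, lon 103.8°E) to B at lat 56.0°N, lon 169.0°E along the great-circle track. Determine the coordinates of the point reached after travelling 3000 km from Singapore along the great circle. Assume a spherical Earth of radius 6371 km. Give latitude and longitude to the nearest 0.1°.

The haversine formula gives a central angle δ ≈ 1.315 rad (75.3°) between the endpoints. The total great-circle distance is δ·R ≈ 1.315 × 6371 ≈ 8376 km, so the target fraction is f = 3000/8376 ≈ 0.358.
Interpolate at f ≈ 0.358 with slerp weights a = sin((1−f)δ)/sin δ ≈ 0.772, b = sin(fδ)/sin δ ≈ 0.469.
p = a·p₁ + b·p₂ ≈ (-0.442, 0.800, 0.406); φ = arcsin(p_z) ≈ 23.97°, λ = atan2(p_y, p_x) ≈ 118.90°.

≈ lat 24.0°N, lon 118.9°E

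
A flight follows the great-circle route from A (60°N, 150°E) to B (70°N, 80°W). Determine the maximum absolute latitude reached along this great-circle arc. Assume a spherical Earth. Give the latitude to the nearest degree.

The great circle lies in the plane with unit normal n̂ = (p₁ × p₂)/|p₁ × p₂|.
Here n̂_z ≈ +0.184; the vertex latitude is φ_max = arccos|n̂_z| ≈ 79.4°.

≈ 79°N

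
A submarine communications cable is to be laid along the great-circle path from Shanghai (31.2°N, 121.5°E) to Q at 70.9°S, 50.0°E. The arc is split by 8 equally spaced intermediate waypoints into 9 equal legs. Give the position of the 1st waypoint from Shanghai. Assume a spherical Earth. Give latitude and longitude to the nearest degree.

Convert each endpoint to a unit vector on the sphere (x = cos φ cos λ, y = cos φ sin λ, z = sin φ).
The central angle between the endpoints is δ = arccos(p₁·p₂) ≈ 1.983 rad (113.6°).
Interpolate at f = 1/9 with slerp weights a = sin((1−f)δ)/sin δ ≈ 1.071, b = sin(fδ)/sin δ ≈ 0.239.
p = a·p₁ + b·p₂ ≈ (-0.429, 0.841, 0.330); φ = arcsin(p_z) ≈ 19.24°, λ = atan2(p_y, p_x) ≈ 117.00°.

≈ 19°N, 117°E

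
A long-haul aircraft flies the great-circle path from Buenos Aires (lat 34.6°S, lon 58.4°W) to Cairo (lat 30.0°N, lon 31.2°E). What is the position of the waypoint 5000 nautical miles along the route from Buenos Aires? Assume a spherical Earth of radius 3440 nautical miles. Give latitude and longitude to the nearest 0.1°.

Convert each endpoint to a unit vector on the sphere (x = cos φ cos λ, y = cos φ sin λ, z = sin φ).
The central angle between the endpoints is δ = arccos(p₁·p₂) ≈ 1.853 rad (106.2°). The total great-circle distance is δ·R ≈ 1.853 × 3440 ≈ 6376 nmi, so the target fraction is f = 5000/6376 ≈ 0.784.
Interpolate at f ≈ 0.784 with slerp weights a = sin((1−f)δ)/sin δ ≈ 0.406, b = sin(fδ)/sin δ ≈ 1.034.
p = a·p₁ + b·p₂ ≈ (0.941, 0.180, 0.287); φ = arcsin(p_z) ≈ 16.67°, λ = atan2(p_y, p_x) ≈ 10.81°.

≈ lat 16.7°N, lon 10.8°E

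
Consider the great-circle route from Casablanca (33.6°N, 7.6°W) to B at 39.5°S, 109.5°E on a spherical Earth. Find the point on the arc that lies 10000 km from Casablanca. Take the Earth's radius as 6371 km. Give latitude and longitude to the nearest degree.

The haversine formula gives a central angle δ ≈ 2.272 rad (130.1°) between the endpoints. The total great-circle distance is δ·R ≈ 2.272 × 6371 ≈ 14472 km, so the target fraction is f = 10000/14472 ≈ 0.691.
Interpolate at f ≈ 0.691 with slerp weights a = sin((1−f)δ)/sin δ ≈ 0.845, b = sin(fδ)/sin δ ≈ 1.308.
p = a·p₁ + b·p₂ ≈ (0.360, 0.859, -0.365); φ = arcsin(p_z) ≈ -21.39°, λ = atan2(p_y, p_x) ≈ 67.23°.

≈ 21°S, 67°E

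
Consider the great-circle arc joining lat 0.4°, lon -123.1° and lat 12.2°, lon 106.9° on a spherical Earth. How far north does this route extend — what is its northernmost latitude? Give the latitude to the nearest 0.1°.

≈ 16.1°

The great circle lies in the plane with unit normal n̂ = (p₁ × p₂)/|p₁ × p₂|.
Here n̂_z ≈ -0.961; the vertex latitude is φ_max = arccos|n̂_z| ≈ 16.1°.
Check via Clairaut: cos φ_max = |cos φ₁| · sin C = cos(0.4°)·sin(73.9°) ≈ 0.961, again giving ≈ 16.1°.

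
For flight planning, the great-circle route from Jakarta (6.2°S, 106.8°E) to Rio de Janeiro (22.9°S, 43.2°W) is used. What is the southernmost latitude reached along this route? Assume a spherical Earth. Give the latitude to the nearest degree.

≈ 46°S

The great circle lies in the plane with unit normal n̂ = (p₁ × p₂)/|p₁ × p₂|.
Here n̂_z ≈ -0.694; the vertex latitude is φ_max = arccos|n̂_z| ≈ 46.1°.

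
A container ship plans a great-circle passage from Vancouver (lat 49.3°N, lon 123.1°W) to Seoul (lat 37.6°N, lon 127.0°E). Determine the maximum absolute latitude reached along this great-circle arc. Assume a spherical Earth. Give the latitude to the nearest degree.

≈ 60°N

The great circle lies in the plane with unit normal n̂ = (p₁ × p₂)/|p₁ × p₂|.
Here n̂_z ≈ -0.507; the vertex latitude is φ_max = arccos|n̂_z| ≈ 59.5°.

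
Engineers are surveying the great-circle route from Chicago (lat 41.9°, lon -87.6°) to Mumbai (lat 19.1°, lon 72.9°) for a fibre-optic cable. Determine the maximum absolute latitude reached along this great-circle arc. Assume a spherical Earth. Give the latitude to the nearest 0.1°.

The great circle lies in the plane with unit normal n̂ = (p₁ × p₂)/|p₁ × p₂|.
Here n̂_z ≈ +0.262; the vertex latitude is φ_max = arccos|n̂_z| ≈ 74.8°.
Check via Clairaut: cos φ_max = |cos φ₁| · sin C = cos(41.9°)·sin(20.6°) ≈ 0.262, again giving ≈ 74.8°.

≈ 74.8°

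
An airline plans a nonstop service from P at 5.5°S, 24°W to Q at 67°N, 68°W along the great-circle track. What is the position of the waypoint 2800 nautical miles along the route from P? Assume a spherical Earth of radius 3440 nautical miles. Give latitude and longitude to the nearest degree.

≈ 39°N, 39°W

From cos δ = sin φ₁ sin φ₂ + cos φ₁ cos φ₂ cos Δλ, the central angle is δ ≈ 1.378 rad (79.0°). The total great-circle distance is δ·R ≈ 1.378 × 3440 ≈ 4741 nmi, so the target fraction is f = 2800/4741 ≈ 0.591.
Interpolate at f ≈ 0.591 with slerp weights a = sin((1−f)δ)/sin δ ≈ 0.545, b = sin(fδ)/sin δ ≈ 0.741.
p = a·p₁ + b·p₂ ≈ (0.604, -0.489, 0.630); φ = arcsin(p_z) ≈ 39.02°, λ = atan2(p_y, p_x) ≈ -39.00°.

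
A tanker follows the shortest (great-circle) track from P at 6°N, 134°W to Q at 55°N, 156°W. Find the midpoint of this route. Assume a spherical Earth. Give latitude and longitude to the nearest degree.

≈ 31°N, 142°W

The haversine formula gives a central angle δ ≈ 0.909 rad (52.1°) between the endpoints.
Interpolate at f = 1/2 with slerp weights a = sin((1−f)δ)/sin δ ≈ 0.556, b = sin(fδ)/sin δ ≈ 0.556.
p = a·p₁ + b·p₂ ≈ (-0.676, -0.528, 0.514); φ = arcsin(p_z) ≈ 30.93°, λ = atan2(p_y, p_x) ≈ -142.01°.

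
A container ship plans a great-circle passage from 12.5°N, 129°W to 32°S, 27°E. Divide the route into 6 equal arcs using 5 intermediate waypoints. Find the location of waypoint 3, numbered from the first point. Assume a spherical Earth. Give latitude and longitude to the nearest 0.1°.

The haversine formula gives a central angle δ ≈ 2.628 rad (150.6°) between the endpoints.
Interpolate at f = 3/6 with slerp weights a = sin((1−f)δ)/sin δ ≈ 1.969, b = sin(fδ)/sin δ ≈ 1.969.
p = a·p₁ + b·p₂ ≈ (0.278, -0.736, -0.617); φ = arcsin(p_z) ≈ -38.12°, λ = atan2(p_y, p_x) ≈ -69.30°.

≈ 38.1°S, 69.3°W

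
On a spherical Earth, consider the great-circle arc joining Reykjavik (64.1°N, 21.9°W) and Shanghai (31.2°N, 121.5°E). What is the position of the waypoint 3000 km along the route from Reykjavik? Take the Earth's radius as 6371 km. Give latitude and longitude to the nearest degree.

Convert each endpoint to a unit vector on the sphere (x = cos φ cos λ, y = cos φ sin λ, z = sin φ).
The central angle between the endpoints is δ = arccos(p₁·p₂) ≈ 1.404 rad (80.4°). The total great-circle distance is δ·R ≈ 1.404 × 6371 ≈ 8945 km, so the target fraction is f = 3000/8945 ≈ 0.335.
Interpolate at f ≈ 0.335 with slerp weights a = sin((1−f)δ)/sin δ ≈ 0.815, b = sin(fδ)/sin δ ≈ 0.460.
p = a·p₁ + b·p₂ ≈ (0.125, 0.203, 0.971); φ = arcsin(p_z) ≈ 76.23°, λ = atan2(p_y, p_x) ≈ 58.43°.

≈ 76°N, 58°E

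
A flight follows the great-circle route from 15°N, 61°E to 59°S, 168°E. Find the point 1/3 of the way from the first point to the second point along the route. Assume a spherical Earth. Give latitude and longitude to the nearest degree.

Write both endpoints as unit vectors p₁, p₂ with components (cos φ cos λ, cos φ sin λ, sin φ).
The central angle between the endpoints is δ = arccos(p₁·p₂) ≈ 1.947 rad (111.5°).
Interpolate at f = 1/3 with slerp weights a = sin((1−f)δ)/sin δ ≈ 1.035, b = sin(fδ)/sin δ ≈ 0.650.
p = a·p₁ + b·p₂ ≈ (0.158, 0.944, -0.289); φ = arcsin(p_z) ≈ -16.80°, λ = atan2(p_y, p_x) ≈ 80.53°.

≈ 17°S, 81°E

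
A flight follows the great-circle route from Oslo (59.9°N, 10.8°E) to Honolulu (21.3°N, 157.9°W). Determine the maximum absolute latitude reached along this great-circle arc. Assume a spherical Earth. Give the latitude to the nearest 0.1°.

The great circle lies in the plane with unit normal n̂ = (p₁ × p₂)/|p₁ × p₂|.
Here n̂_z ≈ -0.093; the vertex latitude is φ_max = arccos|n̂_z| ≈ 84.7°.

≈ 84.7°N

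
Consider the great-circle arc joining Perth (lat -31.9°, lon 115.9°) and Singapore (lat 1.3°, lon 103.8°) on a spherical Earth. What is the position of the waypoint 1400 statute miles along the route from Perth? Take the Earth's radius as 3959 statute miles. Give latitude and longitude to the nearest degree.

≈ lat -13°, lon 108°

Write both endpoints as unit vectors p₁, p₂ with components (cos φ cos λ, cos φ sin λ, sin φ).
The central angle between the endpoints is δ = arccos(p₁·p₂) ≈ 0.613 rad (35.1°). The total great-circle distance is δ·R ≈ 0.613 × 3959 ≈ 2427 mi, so the target fraction is f = 1400/2427 ≈ 0.577.
Interpolate at f ≈ 0.577 with slerp weights a = sin((1−f)δ)/sin δ ≈ 0.446, b = sin(fδ)/sin δ ≈ 0.602.
p = a·p₁ + b·p₂ ≈ (-0.309, 0.925, -0.222); φ = arcsin(p_z) ≈ -12.82°, λ = atan2(p_y, p_x) ≈ 108.47°.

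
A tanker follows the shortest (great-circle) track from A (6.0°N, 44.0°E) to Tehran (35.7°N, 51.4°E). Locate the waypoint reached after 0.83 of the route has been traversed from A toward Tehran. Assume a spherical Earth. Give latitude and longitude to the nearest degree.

The haversine formula gives a central angle δ ≈ 0.532 rad (30.5°) between the endpoints.
Interpolate at f = 0.83 with slerp weights a = sin((1−f)δ)/sin δ ≈ 0.178, b = sin(fδ)/sin δ ≈ 0.842.
p = a·p₁ + b·p₂ ≈ (0.554, 0.658, 0.510); φ = arcsin(p_z) ≈ 30.68°, λ = atan2(p_y, p_x) ≈ 49.88°.

≈ (31°N, 50°E)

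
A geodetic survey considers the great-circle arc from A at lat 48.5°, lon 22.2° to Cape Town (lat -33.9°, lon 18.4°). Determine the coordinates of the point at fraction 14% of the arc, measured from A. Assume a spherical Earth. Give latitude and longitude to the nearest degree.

≈ lat 37°, lon 21°

Write both endpoints as unit vectors p₁, p₂ with components (cos φ cos λ, cos φ sin λ, sin φ).
The central angle between the endpoints is δ = arccos(p₁·p₂) ≈ 1.439 rad (82.5°).
Interpolate at f = 0.14 with slerp weights a = sin((1−f)δ)/sin δ ≈ 0.953, b = sin(fδ)/sin δ ≈ 0.202.
p = a·p₁ + b·p₂ ≈ (0.744, 0.292, 0.601); φ = arcsin(p_z) ≈ 36.97°, λ = atan2(p_y, p_x) ≈ 21.40°.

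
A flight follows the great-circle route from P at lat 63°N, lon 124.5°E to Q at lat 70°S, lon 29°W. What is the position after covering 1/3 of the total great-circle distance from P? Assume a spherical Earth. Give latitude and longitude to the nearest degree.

From cos δ = sin φ₁ sin φ₂ + cos φ₁ cos φ₂ cos Δλ, the central angle is δ ≈ 2.923 rad (167.5°).
Interpolate at f = 1/3 with slerp weights a = sin((1−f)δ)/sin δ ≈ 4.288, b = sin(fδ)/sin δ ≈ 3.817.
p = a·p₁ + b·p₂ ≈ (0.039, 0.972, 0.234); φ = arcsin(p_z) ≈ 13.52°, λ = atan2(p_y, p_x) ≈ 87.69°.

≈ lat 14°N, lon 88°E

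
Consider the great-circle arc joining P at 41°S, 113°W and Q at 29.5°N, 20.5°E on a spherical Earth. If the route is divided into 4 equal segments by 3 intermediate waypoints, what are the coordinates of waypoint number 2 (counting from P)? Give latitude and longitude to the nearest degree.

≈ 14°S, 37°W

Write both endpoints as unit vectors p₁, p₂ with components (cos φ cos λ, cos φ sin λ, sin φ).
The central angle between the endpoints is δ = arccos(p₁·p₂) ≈ 2.458 rad (140.8°).
Interpolate at f = 2/4 with slerp weights a = sin((1−f)δ)/sin δ ≈ 1.491, b = sin(fδ)/sin δ ≈ 1.491.
p = a·p₁ + b·p₂ ≈ (0.776, -0.582, -0.244); φ = arcsin(p_z) ≈ -14.13°, λ = atan2(p_y, p_x) ≈ -36.84°.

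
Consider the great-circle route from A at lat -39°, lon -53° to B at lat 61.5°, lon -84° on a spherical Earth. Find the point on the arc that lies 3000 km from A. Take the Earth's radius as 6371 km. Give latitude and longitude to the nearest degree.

≈ lat -13°, lon -60°

Write both endpoints as unit vectors p₁, p₂ with components (cos φ cos λ, cos φ sin λ, sin φ).
The central angle between the endpoints is δ = arccos(p₁·p₂) ≈ 1.808 rad (103.6°). The total great-circle distance is δ·R ≈ 1.808 × 6371 ≈ 11520 km, so the target fraction is f = 3000/11520 ≈ 0.260.
Interpolate at f ≈ 0.260 with slerp weights a = sin((1−f)δ)/sin δ ≈ 1.001, b = sin(fδ)/sin δ ≈ 0.467.
p = a·p₁ + b·p₂ ≈ (0.491, -0.843, -0.220); φ = arcsin(p_z) ≈ -12.69°, λ = atan2(p_y, p_x) ≈ -59.75°.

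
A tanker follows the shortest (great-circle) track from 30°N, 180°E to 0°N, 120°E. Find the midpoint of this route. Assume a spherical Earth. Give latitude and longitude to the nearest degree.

≈ 17°N, 148°E

Write both endpoints as unit vectors p₁, p₂ with components (cos φ cos λ, cos φ sin λ, sin φ).
The central angle between the endpoints is δ = arccos(p₁·p₂) ≈ 1.123 rad (64.3°).
Interpolate at f = 1/2 with slerp weights a = sin((1−f)δ)/sin δ ≈ 0.591, b = sin(fδ)/sin δ ≈ 0.591.
p = a·p₁ + b·p₂ ≈ (-0.807, 0.512, 0.295); φ = arcsin(p_z) ≈ 17.18°, λ = atan2(p_y, p_x) ≈ 147.63°.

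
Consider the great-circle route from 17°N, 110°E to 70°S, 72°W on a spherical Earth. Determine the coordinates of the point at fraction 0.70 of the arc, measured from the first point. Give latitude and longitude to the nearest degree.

Convert each endpoint to a unit vector on the sphere (x = cos φ cos λ, y = cos φ sin λ, z = sin φ).
The central angle between the endpoints is δ = arccos(p₁·p₂) ≈ 2.216 rad (127.0°).
Interpolate at f = 0.70 with slerp weights a = sin((1−f)δ)/sin δ ≈ 0.772, b = sin(fδ)/sin δ ≈ 1.252.
p = a·p₁ + b·p₂ ≈ (-0.120, 0.287, -0.950); φ = arcsin(p_z) ≈ -71.87°, λ = atan2(p_y, p_x) ≈ 112.75°.

≈ 72°S, 113°E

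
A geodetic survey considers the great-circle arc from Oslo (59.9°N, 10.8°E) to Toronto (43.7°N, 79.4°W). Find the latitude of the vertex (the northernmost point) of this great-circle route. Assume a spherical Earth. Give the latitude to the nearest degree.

The great circle lies in the plane with unit normal n̂ = (p₁ × p₂)/|p₁ × p₂|.
Here n̂_z ≈ -0.452; the vertex latitude is φ_max = arccos|n̂_z| ≈ 63.1°.
Check via Clairaut: cos φ_max = |cos φ₁| · sin C = cos(59.9°)·sin(64.3°) ≈ 0.452, again giving ≈ 63.1°.

≈ 63°N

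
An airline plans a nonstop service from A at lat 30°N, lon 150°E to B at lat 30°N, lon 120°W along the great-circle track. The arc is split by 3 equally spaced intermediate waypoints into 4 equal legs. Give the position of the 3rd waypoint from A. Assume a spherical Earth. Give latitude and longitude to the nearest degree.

≈ lat 37°N, lon 141°W

Write both endpoints as unit vectors p₁, p₂ with components (cos φ cos λ, cos φ sin λ, sin φ).
The central angle between the endpoints is δ = arccos(p₁·p₂) ≈ 1.318 rad (75.5°).
Interpolate at f = 3/4 with slerp weights a = sin((1−f)δ)/sin δ ≈ 0.334, b = sin(fδ)/sin δ ≈ 0.863.
p = a·p₁ + b·p₂ ≈ (-0.624, -0.502, 0.598); φ = arcsin(p_z) ≈ 36.76°, λ = atan2(p_y, p_x) ≈ -141.18°.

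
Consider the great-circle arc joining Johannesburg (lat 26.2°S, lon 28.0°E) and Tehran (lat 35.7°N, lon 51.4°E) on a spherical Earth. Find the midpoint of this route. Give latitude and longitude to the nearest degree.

≈ lat 5°N, lon 39°E

From cos δ = sin φ₁ sin φ₂ + cos φ₁ cos φ₂ cos Δλ, the central angle is δ ≈ 1.147 rad (65.7°).
Interpolate at f = 1/2 with slerp weights a = sin((1−f)δ)/sin δ ≈ 0.595, b = sin(fδ)/sin δ ≈ 0.595.
p = a·p₁ + b·p₂ ≈ (0.773, 0.629, 0.085); φ = arcsin(p_z) ≈ 4.85°, λ = atan2(p_y, p_x) ≈ 39.11°.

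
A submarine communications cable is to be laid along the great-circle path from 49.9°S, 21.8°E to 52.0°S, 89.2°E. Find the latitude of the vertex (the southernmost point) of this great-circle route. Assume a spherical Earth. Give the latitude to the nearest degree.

The great circle lies in the plane with unit normal n̂ = (p₁ × p₂)/|p₁ × p₂|.
Here n̂_z ≈ +0.558; the vertex latitude is φ_max = arccos|n̂_z| ≈ 56.0°.
Check via Clairaut: cos φ_max = |cos φ₁| · sin C = cos(49.9°)·sin(119.9°) ≈ 0.558, again giving ≈ 56.0°.

≈ 56°S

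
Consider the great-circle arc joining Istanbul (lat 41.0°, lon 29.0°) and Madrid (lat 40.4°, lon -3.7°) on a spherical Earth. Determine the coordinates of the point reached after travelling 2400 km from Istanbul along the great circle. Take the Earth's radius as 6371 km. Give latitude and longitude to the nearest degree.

≈ lat 41°, lon 0°

Convert each endpoint to a unit vector on the sphere (x = cos φ cos λ, y = cos φ sin λ, z = sin φ).
The central angle between the endpoints is δ = arccos(p₁·p₂) ≈ 0.430 rad (24.7°). The total great-circle distance is δ·R ≈ 0.430 × 6371 ≈ 2741 km, so the target fraction is f = 2400/2741 ≈ 0.876.
Interpolate at f ≈ 0.876 with slerp weights a = sin((1−f)δ)/sin δ ≈ 0.128, b = sin(fδ)/sin δ ≈ 0.882.
p = a·p₁ + b·p₂ ≈ (0.755, 0.004, 0.656); φ = arcsin(p_z) ≈ 40.98°, λ = atan2(p_y, p_x) ≈ 0.27°.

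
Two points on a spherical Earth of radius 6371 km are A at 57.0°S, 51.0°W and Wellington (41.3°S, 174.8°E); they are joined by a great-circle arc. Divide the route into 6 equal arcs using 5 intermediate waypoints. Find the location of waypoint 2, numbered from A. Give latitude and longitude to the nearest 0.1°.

≈ 71.9°S, 100.2°W

Write both endpoints as unit vectors p₁, p₂ with components (cos φ cos λ, cos φ sin λ, sin φ).
The central angle between the endpoints is δ = arccos(p₁·p₂) ≈ 1.299 rad (74.4°).
Interpolate at f = 2/6 with slerp weights a = sin((1−f)δ)/sin δ ≈ 0.791, b = sin(fδ)/sin δ ≈ 0.436.
p = a·p₁ + b·p₂ ≈ (-0.055, -0.305, -0.951); φ = arcsin(p_z) ≈ -71.94°, λ = atan2(p_y, p_x) ≈ -100.20°.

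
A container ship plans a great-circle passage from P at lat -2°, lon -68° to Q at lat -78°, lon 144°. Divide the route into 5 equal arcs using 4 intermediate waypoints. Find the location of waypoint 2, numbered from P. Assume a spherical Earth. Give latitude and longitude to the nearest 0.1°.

≈ lat -41.0°, lon -73.4°

Convert each endpoint to a unit vector on the sphere (x = cos φ cos λ, y = cos φ sin λ, z = sin φ).
The central angle between the endpoints is δ = arccos(p₁·p₂) ≈ 1.713 rad (98.2°).
Interpolate at f = 2/5 with slerp weights a = sin((1−f)δ)/sin δ ≈ 0.865, b = sin(fδ)/sin δ ≈ 0.639.
p = a·p₁ + b·p₂ ≈ (0.216, -0.723, -0.656); φ = arcsin(p_z) ≈ -40.97°, λ = atan2(p_y, p_x) ≈ -73.35°.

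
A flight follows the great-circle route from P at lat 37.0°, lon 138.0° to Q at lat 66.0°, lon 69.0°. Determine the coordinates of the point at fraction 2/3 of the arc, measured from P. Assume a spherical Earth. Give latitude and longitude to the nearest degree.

Convert each endpoint to a unit vector on the sphere (x = cos φ cos λ, y = cos φ sin λ, z = sin φ).
The central angle between the endpoints is δ = arccos(p₁·p₂) ≈ 0.842 rad (48.2°).
Interpolate at f = 2/3 with slerp weights a = sin((1−f)δ)/sin δ ≈ 0.371, b = sin(fδ)/sin δ ≈ 0.714.
p = a·p₁ + b·p₂ ≈ (-0.116, 0.469, 0.875); φ = arcsin(p_z) ≈ 61.08°, λ = atan2(p_y, p_x) ≈ 103.92°.

≈ lat 61°, lon 104°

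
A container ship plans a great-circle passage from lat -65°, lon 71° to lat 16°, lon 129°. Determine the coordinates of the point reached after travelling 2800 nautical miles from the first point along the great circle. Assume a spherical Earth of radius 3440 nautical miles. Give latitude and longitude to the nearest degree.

≈ lat -26°, lon 112°

The haversine formula gives a central angle δ ≈ 1.605 rad (92.0°) between the endpoints. The total great-circle distance is δ·R ≈ 1.605 × 3440 ≈ 5522 nmi, so the target fraction is f = 2800/5522 ≈ 0.507.
Interpolate at f ≈ 0.507 with slerp weights a = sin((1−f)δ)/sin δ ≈ 0.712, b = sin(fδ)/sin δ ≈ 0.727.
p = a·p₁ + b·p₂ ≈ (-0.342, 0.828, -0.445); φ = arcsin(p_z) ≈ -26.39°, λ = atan2(p_y, p_x) ≈ 112.45°.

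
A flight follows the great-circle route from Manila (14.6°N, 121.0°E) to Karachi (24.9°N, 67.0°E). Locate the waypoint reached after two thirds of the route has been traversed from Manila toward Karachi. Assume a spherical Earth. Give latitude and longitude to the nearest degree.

Convert each endpoint to a unit vector on the sphere (x = cos φ cos λ, y = cos φ sin λ, z = sin φ).
The central angle between the endpoints is δ = arccos(p₁·p₂) ≈ 0.899 rad (51.5°).
Interpolate at f = 2/3 with slerp weights a = sin((1−f)δ)/sin δ ≈ 0.377, b = sin(fδ)/sin δ ≈ 0.721.
p = a·p₁ + b·p₂ ≈ (0.067, 0.915, 0.399); φ = arcsin(p_z) ≈ 23.49°, λ = atan2(p_y, p_x) ≈ 85.78°.

≈ 23°N, 86°E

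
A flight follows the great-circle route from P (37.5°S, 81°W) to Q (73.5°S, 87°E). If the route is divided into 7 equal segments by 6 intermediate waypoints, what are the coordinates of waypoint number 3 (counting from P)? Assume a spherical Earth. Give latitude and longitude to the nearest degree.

≈ (67°S, 76°W)

Convert each endpoint to a unit vector on the sphere (x = cos φ cos λ, y = cos φ sin λ, z = sin φ).
The central angle between the endpoints is δ = arccos(p₁·p₂) ≈ 1.199 rad (68.7°).
Interpolate at f = 3/7 with slerp weights a = sin((1−f)δ)/sin δ ≈ 0.679, b = sin(fδ)/sin δ ≈ 0.528.
p = a·p₁ + b·p₂ ≈ (0.092, -0.383, -0.919); φ = arcsin(p_z) ≈ -66.83°, λ = atan2(p_y, p_x) ≈ -76.46°.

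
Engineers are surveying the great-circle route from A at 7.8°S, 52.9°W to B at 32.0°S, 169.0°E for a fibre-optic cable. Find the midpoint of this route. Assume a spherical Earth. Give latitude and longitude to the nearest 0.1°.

Write both endpoints as unit vectors p₁, p₂ with components (cos φ cos λ, cos φ sin λ, sin φ).
The central angle between the endpoints is δ = arccos(p₁·p₂) ≈ 2.157 rad (123.6°).
Interpolate at f = 1/2 with slerp weights a = sin((1−f)δ)/sin δ ≈ 1.058, b = sin(fδ)/sin δ ≈ 1.058.
p = a·p₁ + b·p₂ ≈ (-0.248, -0.665, -0.704); φ = arcsin(p_z) ≈ -44.78°, λ = atan2(p_y, p_x) ≈ -110.49°.

≈ 44.8°S, 110.5°W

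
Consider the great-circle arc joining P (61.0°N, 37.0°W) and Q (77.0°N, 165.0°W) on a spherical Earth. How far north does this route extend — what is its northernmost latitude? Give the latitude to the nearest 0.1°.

The great circle lies in the plane with unit normal n̂ = (p₁ × p₂)/|p₁ × p₂|.
Here n̂_z ≈ -0.139; the vertex latitude is φ_max = arccos|n̂_z| ≈ 82.0°.
Check via Clairaut: cos φ_max = |cos φ₁| · sin C = cos(61.0°)·sin(16.6°) ≈ 0.139, again giving ≈ 82.0°.

≈ 82.0°N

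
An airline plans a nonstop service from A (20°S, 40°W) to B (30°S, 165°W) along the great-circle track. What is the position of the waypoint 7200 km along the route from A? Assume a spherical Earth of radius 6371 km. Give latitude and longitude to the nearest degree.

≈ (46°S, 114°W)

Write both endpoints as unit vectors p₁, p₂ with components (cos φ cos λ, cos φ sin λ, sin φ).
The central angle between the endpoints is δ = arccos(p₁·p₂) ≈ 1.871 rad (107.2°). The total great-circle distance is δ·R ≈ 1.871 × 6371 ≈ 11920 km, so the target fraction is f = 7200/11920 ≈ 0.604.
Interpolate at f ≈ 0.604 with slerp weights a = sin((1−f)δ)/sin δ ≈ 0.707, b = sin(fδ)/sin δ ≈ 0.947.
p = a·p₁ + b·p₂ ≈ (-0.283, -0.639, -0.715); φ = arcsin(p_z) ≈ -45.65°, λ = atan2(p_y, p_x) ≈ -113.92°.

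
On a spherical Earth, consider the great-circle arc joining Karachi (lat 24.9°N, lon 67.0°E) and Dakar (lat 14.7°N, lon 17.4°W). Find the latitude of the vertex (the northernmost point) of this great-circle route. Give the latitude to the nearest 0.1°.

The great circle lies in the plane with unit normal n̂ = (p₁ × p₂)/|p₁ × p₂|.
Here n̂_z ≈ -0.890; the vertex latitude is φ_max = arccos|n̂_z| ≈ 27.2°.

≈ 27.2°N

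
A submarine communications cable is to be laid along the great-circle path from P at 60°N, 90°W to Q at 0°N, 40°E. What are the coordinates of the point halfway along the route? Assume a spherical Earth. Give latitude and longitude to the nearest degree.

≈ 48°N, 11°E

From cos δ = sin φ₁ sin φ₂ + cos φ₁ cos φ₂ cos Δλ, the central angle is δ ≈ 1.898 rad (108.7°).
Interpolate at f = 1/2 with slerp weights a = sin((1−f)δ)/sin δ ≈ 0.858, b = sin(fδ)/sin δ ≈ 0.858.
p = a·p₁ + b·p₂ ≈ (0.658, 0.123, 0.743); φ = arcsin(p_z) ≈ 48.02°, λ = atan2(p_y, p_x) ≈ 10.56°.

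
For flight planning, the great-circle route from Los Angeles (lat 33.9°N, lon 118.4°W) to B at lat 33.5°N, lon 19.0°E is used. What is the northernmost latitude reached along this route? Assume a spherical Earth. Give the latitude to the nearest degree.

≈ 61°N

The great circle lies in the plane with unit normal n̂ = (p₁ × p₂)/|p₁ × p₂|.
Here n̂_z ≈ +0.478; the vertex latitude is φ_max = arccos|n̂_z| ≈ 61.4°.
Check via Clairaut: cos φ_max = |cos φ₁| · sin C = cos(33.9°)·sin(35.2°) ≈ 0.478, again giving ≈ 61.4°.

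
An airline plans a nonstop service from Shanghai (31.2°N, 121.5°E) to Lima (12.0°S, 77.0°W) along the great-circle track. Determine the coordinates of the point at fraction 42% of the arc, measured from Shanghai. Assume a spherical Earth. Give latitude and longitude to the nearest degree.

≈ (50°N, 152°W)

Convert each endpoint to a unit vector on the sphere (x = cos φ cos λ, y = cos φ sin λ, z = sin φ).
The central angle between the endpoints is δ = arccos(p₁·p₂) ≈ 2.693 rad (154.3°).
Interpolate at f = 0.42 with slerp weights a = sin((1−f)δ)/sin δ ≈ 2.307, b = sin(fδ)/sin δ ≈ 2.087.
p = a·p₁ + b·p₂ ≈ (-0.572, -0.307, 0.761); φ = arcsin(p_z) ≈ 49.54°, λ = atan2(p_y, p_x) ≈ -151.75°.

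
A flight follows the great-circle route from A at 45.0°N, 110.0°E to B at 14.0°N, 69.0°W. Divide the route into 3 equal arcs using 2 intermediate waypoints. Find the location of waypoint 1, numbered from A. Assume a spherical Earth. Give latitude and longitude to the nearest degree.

≈ 85°N, 101°E

From cos δ = sin φ₁ sin φ₂ + cos φ₁ cos φ₂ cos Δλ, the central angle is δ ≈ 2.112 rad (121.0°).
Interpolate at f = 1/3 with slerp weights a = sin((1−f)δ)/sin δ ≈ 1.151, b = sin(fδ)/sin δ ≈ 0.755.
p = a·p₁ + b·p₂ ≈ (-0.016, 0.081, 0.997); φ = arcsin(p_z) ≈ 85.27°, λ = atan2(p_y, p_x) ≈ 101.08°.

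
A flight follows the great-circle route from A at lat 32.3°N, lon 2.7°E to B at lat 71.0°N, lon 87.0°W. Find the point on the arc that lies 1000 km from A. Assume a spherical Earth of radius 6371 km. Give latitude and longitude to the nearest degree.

Convert each endpoint to a unit vector on the sphere (x = cos φ cos λ, y = cos φ sin λ, z = sin φ).
The central angle between the endpoints is δ = arccos(p₁·p₂) ≈ 1.039 rad (59.6°). The total great-circle distance is δ·R ≈ 1.039 × 6371 ≈ 6622 km, so the target fraction is f = 1000/6622 ≈ 0.151.
Interpolate at f ≈ 0.151 with slerp weights a = sin((1−f)δ)/sin δ ≈ 0.896, b = sin(fδ)/sin δ ≈ 0.181.
p = a·p₁ + b·p₂ ≈ (0.759, -0.023, 0.650); φ = arcsin(p_z) ≈ 40.55°, λ = atan2(p_y, p_x) ≈ -1.76°.

≈ lat 41°N, lon 2°W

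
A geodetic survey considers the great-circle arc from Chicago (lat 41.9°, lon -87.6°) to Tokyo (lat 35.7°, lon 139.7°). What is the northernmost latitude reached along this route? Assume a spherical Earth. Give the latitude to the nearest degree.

≈ 64°

The great circle lies in the plane with unit normal n̂ = (p₁ × p₂)/|p₁ × p₂|.
Here n̂_z ≈ -0.444; the vertex latitude is φ_max = arccos|n̂_z| ≈ 63.6°.
Check via Clairaut: cos φ_max = |cos φ₁| · sin C = cos(41.9°)·sin(36.7°) ≈ 0.444, again giving ≈ 63.6°.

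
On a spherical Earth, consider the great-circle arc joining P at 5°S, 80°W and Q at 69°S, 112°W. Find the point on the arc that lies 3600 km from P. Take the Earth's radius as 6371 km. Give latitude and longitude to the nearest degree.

Write both endpoints as unit vectors p₁, p₂ with components (cos φ cos λ, cos φ sin λ, sin φ).
The central angle between the endpoints is δ = arccos(p₁·p₂) ≈ 1.177 rad (67.4°). The total great-circle distance is δ·R ≈ 1.177 × 6371 ≈ 7496 km, so the target fraction is f = 3600/7496 ≈ 0.480.
Interpolate at f ≈ 0.480 with slerp weights a = sin((1−f)δ)/sin δ ≈ 0.622, b = sin(fδ)/sin δ ≈ 0.580.
p = a·p₁ + b·p₂ ≈ (0.030, -0.803, -0.596); φ = arcsin(p_z) ≈ -36.56°, λ = atan2(p_y, p_x) ≈ -87.88°.

≈ 37°S, 88°W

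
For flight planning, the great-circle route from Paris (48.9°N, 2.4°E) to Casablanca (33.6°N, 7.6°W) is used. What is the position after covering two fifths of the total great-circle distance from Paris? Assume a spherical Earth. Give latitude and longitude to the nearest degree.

≈ 43°N, 2°W

Write both endpoints as unit vectors p₁, p₂ with components (cos φ cos λ, cos φ sin λ, sin φ).
The central angle between the endpoints is δ = arccos(p₁·p₂) ≈ 0.297 rad (17.0°).
Interpolate at f = 2/5 with slerp weights a = sin((1−f)δ)/sin δ ≈ 0.606, b = sin(fδ)/sin δ ≈ 0.405.
p = a·p₁ + b·p₂ ≈ (0.732, -0.028, 0.681); φ = arcsin(p_z) ≈ 42.89°, λ = atan2(p_y, p_x) ≈ -2.19°.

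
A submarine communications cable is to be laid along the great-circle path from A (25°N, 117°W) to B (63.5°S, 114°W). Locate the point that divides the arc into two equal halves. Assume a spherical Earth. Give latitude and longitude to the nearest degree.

≈ (19°S, 116°W)

The haversine formula gives a central angle δ ≈ 1.545 rad (88.5°) between the endpoints.
Interpolate at f = 1/2 with slerp weights a = sin((1−f)δ)/sin δ ≈ 0.698, b = sin(fδ)/sin δ ≈ 0.698.
p = a·p₁ + b·p₂ ≈ (-0.414, -0.848, -0.330); φ = arcsin(p_z) ≈ -19.26°, λ = atan2(p_y, p_x) ≈ -116.01°.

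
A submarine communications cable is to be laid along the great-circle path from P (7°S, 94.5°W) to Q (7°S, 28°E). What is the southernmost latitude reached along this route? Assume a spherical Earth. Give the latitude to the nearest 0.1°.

The great circle lies in the plane with unit normal n̂ = (p₁ × p₂)/|p₁ × p₂|.
Here n̂_z ≈ +0.969; the vertex latitude is φ_max = arccos|n̂_z| ≈ 14.3°.
Check via Clairaut: cos φ_max = |cos φ₁| · sin C = cos(7.0°)·sin(102.5°) ≈ 0.969, again giving ≈ 14.3°.

≈ 14.3°S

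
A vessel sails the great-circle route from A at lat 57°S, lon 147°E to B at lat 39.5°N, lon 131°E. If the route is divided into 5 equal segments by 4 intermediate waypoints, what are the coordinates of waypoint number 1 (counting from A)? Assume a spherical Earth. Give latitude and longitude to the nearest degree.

Convert each endpoint to a unit vector on the sphere (x = cos φ cos λ, y = cos φ sin λ, z = sin φ).
The central angle between the endpoints is δ = arccos(p₁·p₂) ≈ 1.701 rad (97.4°).
Interpolate at f = 1/5 with slerp weights a = sin((1−f)δ)/sin δ ≈ 0.986, b = sin(fδ)/sin δ ≈ 0.336.
p = a·p₁ + b·p₂ ≈ (-0.621, 0.488, -0.613); φ = arcsin(p_z) ≈ -37.82°, λ = atan2(p_y, p_x) ≈ 141.80°.

≈ lat 38°S, lon 142°E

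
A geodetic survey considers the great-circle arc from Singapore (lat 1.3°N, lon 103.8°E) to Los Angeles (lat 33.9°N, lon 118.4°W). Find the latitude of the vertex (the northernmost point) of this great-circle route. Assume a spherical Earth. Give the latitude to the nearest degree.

≈ 46°N

The great circle lies in the plane with unit normal n̂ = (p₁ × p₂)/|p₁ × p₂|.
Here n̂_z ≈ +0.698; the vertex latitude is φ_max = arccos|n̂_z| ≈ 45.7°.
Check via Clairaut: cos φ_max = |cos φ₁| · sin C = cos(1.3°)·sin(44.3°) ≈ 0.698, again giving ≈ 45.7°.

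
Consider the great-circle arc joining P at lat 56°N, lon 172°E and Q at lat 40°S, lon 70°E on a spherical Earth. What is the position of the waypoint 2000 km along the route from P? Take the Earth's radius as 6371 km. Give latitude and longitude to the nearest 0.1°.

Write both endpoints as unit vectors p₁, p₂ with components (cos φ cos λ, cos φ sin λ, sin φ).
The central angle between the endpoints is δ = arccos(p₁·p₂) ≈ 2.242 rad (128.5°). The total great-circle distance is δ·R ≈ 2.242 × 6371 ≈ 14284 km, so the target fraction is f = 2000/14284 ≈ 0.140.
Interpolate at f ≈ 0.140 with slerp weights a = sin((1−f)δ)/sin δ ≈ 1.196, b = sin(fδ)/sin δ ≈ 0.394.
p = a·p₁ + b·p₂ ≈ (-0.559, 0.377, 0.738); φ = arcsin(p_z) ≈ 47.59°, λ = atan2(p_y, p_x) ≈ 146.01°.

≈ lat 47.6°N, lon 146.0°E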